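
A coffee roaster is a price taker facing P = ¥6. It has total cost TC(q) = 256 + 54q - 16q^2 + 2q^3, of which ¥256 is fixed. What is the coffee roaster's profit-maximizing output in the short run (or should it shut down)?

Shut down

Strip out fixed cost: VC = 54q - 16q^2 + 2q^3. Then AVC = 54 - 16q + 2q^2 and MC = 54 - 32q + 6q^2.
AVC is minimized where dAVC/dq = -16 + 4q = 0, at q = 4; min AVC = 54 - 16·4 + 2·4^2 = ¥22.
Since P = ¥6 < min AVC = ¥22, price fails to cover variable cost at any output.
Shutting down limits the loss to fixed cost, ¥256.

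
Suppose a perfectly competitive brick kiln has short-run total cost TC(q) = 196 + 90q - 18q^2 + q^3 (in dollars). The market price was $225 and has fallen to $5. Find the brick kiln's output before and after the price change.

Output falls from 15 to 0 (the firm shuts down)

MC = 90 - 36q + 3q^2; the shutdown threshold is min AVC = $9 (at q = 9).
At P = $225 ≥ min AVC, set P = MC on the rising branch: q = 15.
At P = $5 < min AVC = $9, price no longer covers variable cost at any output, so the firm shuts down: q = 0.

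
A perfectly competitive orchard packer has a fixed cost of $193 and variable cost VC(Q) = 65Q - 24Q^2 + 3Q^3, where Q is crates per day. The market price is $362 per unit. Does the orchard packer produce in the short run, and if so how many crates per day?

Produce at Q = 9

Variable cost is VC = 65Q - 24Q^2 + 3Q^3, so AVC = VC/Q = 65 - 24Q + 3Q^2 and MC = dTC/dQ = 65 - 48Q + 9Q^2.
AVC is minimized where dAVC/dQ = -24 + 6Q = 0, at Q = 4; min AVC = 65 - 24·4 + 3·4^2 = $17.
Because $362 ≥ $17, revenue can cover variable cost; the firm operates.
Set P = MC: 362 = 65 - 48Q + 9Q^2 → -297 - 48Q + 9Q^2 = 0. The roots are Q = -11/3 and Q = 9; the profit-maximizing output is on the rising part of MC, so Q* = 9.
Check: AVC at Q = 9 is $92 ≤ P, so revenue covers variable cost.
Profit = P·Q − TC = 362·9 − 1021 = $2237.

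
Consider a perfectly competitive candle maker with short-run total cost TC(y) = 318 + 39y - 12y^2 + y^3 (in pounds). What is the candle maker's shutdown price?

£3 per unit

Short-run supply begins at min AVC. From VC = 39y - 12y^2 + y^3, AVC = 39 - 12y + y^2.
dAVC/dy = -12 + 2y = 0 gives y = 6. min AVC = 39 - 12·6 + 6^2 = 3.
For P < £3 the firm produces nothing.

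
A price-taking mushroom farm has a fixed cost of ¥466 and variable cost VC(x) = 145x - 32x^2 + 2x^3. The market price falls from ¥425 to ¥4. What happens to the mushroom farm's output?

AVC = 145 - 32x + 2x^2, minimized at x = 8 where min AVC = ¥17. MC = 145 - 64x + 6x^2.
At P = ¥425 ≥ min AVC, set P = MC on the rising branch: x = 14.
At P = ¥4 < min AVC = ¥17, price no longer covers variable cost at any output, so the firm shuts down: x = 0.

Output falls from 14 to 0 (the firm shuts down)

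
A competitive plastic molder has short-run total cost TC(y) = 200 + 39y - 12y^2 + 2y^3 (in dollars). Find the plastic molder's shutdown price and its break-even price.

Shutdown price = min AVC. AVC = 39 - 12y + 2y^2, with vertex at y = 3 and minimum $21.
ATC = 200/y + 39 - 12y + 2y^2. Setting dATC/dy = −200/y^2 − 12 + 4y = 0 gives y = 5 (since 4·5^3 − 12·5^2 = 200).
min ATC = 200/5 + 39 − 12·5 + 2·5^2 = $69. That is the break-even price.
Between these two prices the firm operates at a loss; above $69 it earns a profit.

Shutdown price = $21; break-even price = $69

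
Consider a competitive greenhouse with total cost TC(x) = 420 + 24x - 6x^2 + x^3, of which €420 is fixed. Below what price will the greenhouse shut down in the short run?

The shutdown price is the minimum of AVC. VC = 24x - 6x^2 + x^3, so AVC = 24 - 6x + x^2.
dAVC/dx = -6 + 2x = 0 gives x = 3. min AVC = 24 - 6·3 + 3^2 = 15.
So the shutdown price is €15.

€15 per unit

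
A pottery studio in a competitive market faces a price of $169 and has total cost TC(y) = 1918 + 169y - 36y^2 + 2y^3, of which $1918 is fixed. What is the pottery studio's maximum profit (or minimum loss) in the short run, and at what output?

AVC = 169 - 36y + 2y^2 has its minimum $7 at y = 9; price $169 clears that bar, so the firm operates.
MC = 169 - 72y + 6y^2. Setting P = MC and taking the root on the rising branch gives y* = 12.
TR = 169·12 = 2028. TC = 1918 + 300 = 2218. Profit = 2028 − 2218 = -$190.
That loss of $190 beats the $1918 the firm would lose by shutting down; producing recovers $1728 of fixed cost.

Profit = -$190 at y = 12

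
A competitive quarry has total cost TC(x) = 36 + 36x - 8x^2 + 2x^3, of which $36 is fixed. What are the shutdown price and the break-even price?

Shutdown price = $28; break-even price = $42

Shutdown price = min AVC. AVC = 36 - 8x + 2x^2, with vertex at x = 2 and minimum $28.
ATC = 36/x + 36 - 8x + 2x^2. Setting dATC/dx = −36/x^2 − 8 + 4x = 0 gives x = 3 (since 4·3^3 − 8·3^2 = 36).
min ATC = 36/3 + 36 − 8·3 + 2·3^2 = $42. That is the break-even price.
For $28 ≤ P < $42 the firm produces at a loss; below $28 it shuts down.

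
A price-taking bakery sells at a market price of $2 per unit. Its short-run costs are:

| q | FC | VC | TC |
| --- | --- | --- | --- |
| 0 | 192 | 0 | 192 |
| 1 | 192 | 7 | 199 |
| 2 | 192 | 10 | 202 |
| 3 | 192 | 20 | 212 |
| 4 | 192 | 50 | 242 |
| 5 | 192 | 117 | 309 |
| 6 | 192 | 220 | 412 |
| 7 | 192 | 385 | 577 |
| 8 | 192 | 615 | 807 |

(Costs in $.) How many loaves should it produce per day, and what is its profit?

Tabulate TR − TC: q=0: -192; q=1: -197; q=2: -198; q=3: -206; q=4: -234; q=5: -299; q=6: -400; q=7: -563; q=8: -791.
Profit is highest at q = 0. Equivalently, the lowest AVC in the table is 10/2 ≈ $5 at q = 2, and P = $2 falls below it — price never covers variable cost, so the firm shuts down and loses only its fixed cost.

q = 0 (shut down); profit = -$192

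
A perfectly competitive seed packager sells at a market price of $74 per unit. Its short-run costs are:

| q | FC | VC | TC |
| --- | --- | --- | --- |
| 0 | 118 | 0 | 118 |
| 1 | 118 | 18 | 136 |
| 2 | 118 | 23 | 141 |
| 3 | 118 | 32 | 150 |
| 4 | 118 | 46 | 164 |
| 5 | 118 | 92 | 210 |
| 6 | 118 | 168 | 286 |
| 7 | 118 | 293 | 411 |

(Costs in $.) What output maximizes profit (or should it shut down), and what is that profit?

Tabulate TR − TC: q=0: -118; q=1: -62; q=2: 7; q=3: 72; q=4: 132; q=5: 160; q=6: 158; q=7: 107.
Profit is maximized at q = 5. AVC there is 92/5 = $18.40 ≤ P, so producing beats shutting down (which would give -$118).

q = 5; profit = $160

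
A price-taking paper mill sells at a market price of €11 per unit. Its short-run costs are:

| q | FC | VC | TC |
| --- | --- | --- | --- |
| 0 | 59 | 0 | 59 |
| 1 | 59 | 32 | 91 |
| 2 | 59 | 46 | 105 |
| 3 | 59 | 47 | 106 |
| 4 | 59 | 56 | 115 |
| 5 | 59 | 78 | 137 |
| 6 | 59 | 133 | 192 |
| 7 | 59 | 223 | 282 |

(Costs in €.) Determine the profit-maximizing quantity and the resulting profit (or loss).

q = 0 (shut down); profit = -€59

Profit at each row (π = 11q − TC): q=0: -59; q=1: -80; q=2: -83; q=3: -73; q=4: -71; q=5: -82; q=6: -126; q=7: -205.
Profit is highest at q = 0. Equivalently, the lowest AVC in the table is 56/4 ≈ €14 at q = 4, and P = €11 falls below it — price never covers variable cost, so the firm shuts down and loses only its fixed cost.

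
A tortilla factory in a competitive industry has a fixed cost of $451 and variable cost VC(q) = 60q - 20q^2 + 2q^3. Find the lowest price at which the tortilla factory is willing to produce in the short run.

Short-run supply begins at min AVC. From VC = 60q - 20q^2 + 2q^3, AVC = 60 - 20q + 2q^2.
dAVC/dq = -20 + 4q = 0 gives q = 5. min AVC = 60 - 20·5 + 2·5^2 = 10.
So the shutdown price is $10.

$10 per unit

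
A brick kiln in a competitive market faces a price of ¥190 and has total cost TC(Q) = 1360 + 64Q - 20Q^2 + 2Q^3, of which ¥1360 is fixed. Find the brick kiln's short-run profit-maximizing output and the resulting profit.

Profit = -¥64 at Q = 9

AVC = 64 - 20Q + 2Q^2 has its minimum ¥14 at Q = 5; price ¥190 clears that bar, so the firm operates.
MC = 64 - 40Q + 6Q^2. Setting P = MC and taking the root on the rising branch gives Q* = 9.
TR = 190·9 = 1710. TC = 1360 + 414 = 1774. Profit = 1710 − 1774 = -¥64.
By producing, the firm covers all variable cost plus ¥1296 of fixed cost; shutting down would lose the full ¥1360.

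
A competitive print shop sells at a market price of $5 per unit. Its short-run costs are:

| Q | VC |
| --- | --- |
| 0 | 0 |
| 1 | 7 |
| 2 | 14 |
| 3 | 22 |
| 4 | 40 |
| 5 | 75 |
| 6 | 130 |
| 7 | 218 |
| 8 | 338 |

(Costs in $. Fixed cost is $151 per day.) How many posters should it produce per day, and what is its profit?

Tabulate TR − TC: Q=0: -151; Q=1: -153; Q=2: -155; Q=3: -158; Q=4: -171; Q=5: -201; Q=6: -251; Q=7: -334; Q=8: -449.
Profit is highest at Q = 0. Equivalently, the lowest AVC in the table is 7/1 ≈ $7 at Q = 1, and P = $5 falls below it — price never covers variable cost, so the firm shuts down and loses only its fixed cost.

Q = 0 (shut down); profit = -$151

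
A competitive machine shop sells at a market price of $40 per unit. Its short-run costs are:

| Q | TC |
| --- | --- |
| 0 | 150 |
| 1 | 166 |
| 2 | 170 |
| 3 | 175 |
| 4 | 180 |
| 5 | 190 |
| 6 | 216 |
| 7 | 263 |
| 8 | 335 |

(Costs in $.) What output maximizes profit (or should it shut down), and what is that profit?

Tabulate TR − TC: Q=0: -150; Q=1: -126; Q=2: -90; Q=3: -55; Q=4: -20; Q=5: 10; Q=6: 24; Q=7: 17; Q=8: -15.
Profit is maximized at Q = 6. AVC there is 66/6 = $11 ≤ P, so producing beats shutting down (which would give -$150).

Q = 6; profit = $24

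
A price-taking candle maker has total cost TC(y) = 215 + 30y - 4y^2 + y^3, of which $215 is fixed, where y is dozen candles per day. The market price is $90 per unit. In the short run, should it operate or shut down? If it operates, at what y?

Produce at y = 6

Strip out fixed cost: VC = 30y - 4y^2 + y^3. Then AVC = 30 - 4y + y^2 and MC = 30 - 8y + 3y^2.
The AVC parabola has its vertex at y = 4/2 = 2, where AVC = 30 - 4·2 + 2^2 = $26.
Because $90 ≥ $26, revenue can cover variable cost; the firm operates.
Set P = MC: 90 = 30 - 8y + 3y^2 → -60 - 8y + 3y^2 = 0. The roots are y = -10/3 and y = 6; the profit-maximizing output is on the rising part of MC, so y* = 6.
Check: AVC at y = 6 is $42 ≤ P, so revenue covers variable cost.
Profit = P·y − TC = 90·6 − 467 = $73.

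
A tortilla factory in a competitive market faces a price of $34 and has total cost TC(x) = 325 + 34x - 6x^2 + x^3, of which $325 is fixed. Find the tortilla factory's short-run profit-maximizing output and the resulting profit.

AVC = 34 - 6x + x^2 has its minimum $25 at x = 3; price $34 clears that bar, so the firm operates.
With MC = 34 - 12x + 3x^2, P = MC on the upward-sloping part at x* = 4.
TR = 34·4 = 136. TC = 325 + 104 = 429. Profit = 136 − 429 = -$293.
By producing, the firm covers all variable cost plus $32 of fixed cost; shutting down would lose the full $325.

Profit = -$293 at x = 4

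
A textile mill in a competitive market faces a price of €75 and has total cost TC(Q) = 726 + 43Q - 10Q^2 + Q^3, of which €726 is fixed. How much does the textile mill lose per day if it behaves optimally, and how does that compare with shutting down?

AVC = 43 - 10Q + Q^2; min AVC = €18 at Q = 5. Since P = €75 ≥ min AVC, the firm produces.
MC = 43 - 20Q + 3Q^2. Setting P = MC and taking the root on the rising branch gives Q* = 8.
TR = 75·8 = 600. TC = 726 + 216 = 942. Profit = 600 − 942 = -€342.
That loss of €342 beats the €726 the firm would lose by shutting down; producing recovers €384 of fixed cost.

Profit = -€342 at Q = 8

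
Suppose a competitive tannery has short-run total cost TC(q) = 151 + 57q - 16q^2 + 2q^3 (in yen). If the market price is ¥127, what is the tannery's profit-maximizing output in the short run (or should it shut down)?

Produce at q = 7

From TC, MC = TC'(q) = 57 - 32q + 6q^2 and AVC = VC/q = 57 - 16q + 2q^2.
AVC hits its minimum where MC = AVC, at q = 4, giving min AVC = 57 - 16·4 + 2·4^2 = ¥25.
Since P = ¥127 ≥ min AVC = ¥25, price covers variable cost and the firm should produce.
Solving P = MC: -70 - 32q + 6q^2 = 0 ⇒ q = -5/3 or 7. On the upward-sloping branch, q* = 7.
Check: AVC at q = 7 is ¥43 ≤ P, so revenue covers variable cost.
Profit = P·q − TC = 127·7 − 452 = ¥437.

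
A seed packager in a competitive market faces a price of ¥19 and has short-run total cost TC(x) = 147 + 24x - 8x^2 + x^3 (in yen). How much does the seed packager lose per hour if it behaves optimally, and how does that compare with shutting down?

AVC = 24 - 8x + x^2; min AVC = ¥8 at x = 4. Since P = ¥19 ≥ min AVC, the firm produces.
With MC = 24 - 16x + 3x^2, P = MC on the upward-sloping part at x* = 5.
TR = 19·5 = 95. TC = 147 + 45 = 192. Profit = 95 − 192 = -¥97.
Shutting down would mean losing the fixed cost of ¥147, so operating at a loss of ¥97 is better by ¥50.

Profit = -¥97 at x = 5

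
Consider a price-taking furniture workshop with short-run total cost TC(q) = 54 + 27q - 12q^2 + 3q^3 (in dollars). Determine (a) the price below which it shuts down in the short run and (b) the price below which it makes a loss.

Shutdown price = min AVC. AVC = 27 - 12q + 3q^2, with vertex at q = 2 and minimum $15.
ATC = 54/q + 27 - 12q + 3q^2. Setting dATC/dq = −54/q^2 − 12 + 6q = 0 gives q = 3 (since 6·3^3 − 12·3^2 = 54).
min ATC = 54/3 + 27 − 12·3 + 3·3^2 = $36. That is the break-even price.
For $15 ≤ P < $36 the firm produces at a loss; below $15 it shuts down.

Shutdown price = $15; break-even price = $36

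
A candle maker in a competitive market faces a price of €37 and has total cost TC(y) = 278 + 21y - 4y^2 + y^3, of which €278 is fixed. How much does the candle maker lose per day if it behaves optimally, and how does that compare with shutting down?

AVC = 21 - 4y + y^2; min AVC = €17 at y = 2. Since P = €37 ≥ min AVC, the firm produces.
MC = 21 - 8y + 3y^2. Setting P = MC and taking the root on the rising branch gives y* = 4.
TR = 37·4 = 148. TC = 278 + 84 = 362. Profit = 148 − 362 = -€214.
Shutting down would mean losing the fixed cost of €278, so operating at a loss of €214 is better by €64.

Profit = -€214 at y = 4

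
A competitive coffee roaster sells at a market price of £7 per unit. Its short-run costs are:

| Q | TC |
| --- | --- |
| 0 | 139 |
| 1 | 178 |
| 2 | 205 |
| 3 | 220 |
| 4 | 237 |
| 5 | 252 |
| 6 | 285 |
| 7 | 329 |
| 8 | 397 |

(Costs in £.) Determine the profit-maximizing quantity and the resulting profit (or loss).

Tabulate TR − TC: Q=0: -139; Q=1: -171; Q=2: -191; Q=3: -199; Q=4: -209; Q=5: -217; Q=6: -243; Q=7: -280; Q=8: -341.
Profit is highest at Q = 0. Equivalently, the lowest AVC in the table is 113/5 ≈ £22.60 at Q = 5, and P = £7 falls below it — price never covers variable cost, so the firm shuts down and loses only its fixed cost.

Q = 0 (shut down); profit = -£139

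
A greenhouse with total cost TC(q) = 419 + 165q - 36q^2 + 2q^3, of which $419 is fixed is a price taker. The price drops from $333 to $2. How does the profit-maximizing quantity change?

AVC = 165 - 36q + 2q^2, minimized at q = 9 where min AVC = $3. MC = 165 - 72q + 6q^2.
With P = $333 above the shutdown price, P = MC gives q = 14.
At P = $2 < min AVC = $3, price no longer covers variable cost at any output, so the firm shuts down: q = 0.

Output falls from 14 to 0 (the firm shuts down)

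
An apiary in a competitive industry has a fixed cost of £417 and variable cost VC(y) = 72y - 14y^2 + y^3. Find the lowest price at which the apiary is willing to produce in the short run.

£23 per unit

The shutdown price is the minimum of AVC. VC = 72y - 14y^2 + y^3, so AVC = 72 - 14y + y^2.
dAVC/dy = -14 + 2y = 0 gives y = 7. min AVC = 72 - 14·7 + 7^2 = 23.
So the shutdown price is £23.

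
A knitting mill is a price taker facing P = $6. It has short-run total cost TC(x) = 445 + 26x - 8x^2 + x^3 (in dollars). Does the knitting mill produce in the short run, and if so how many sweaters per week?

Variable cost is VC = 26x - 8x^2 + x^3, so AVC = VC/x = 26 - 8x + x^2 and MC = dTC/dx = 26 - 16x + 3x^2.
AVC is minimized where dAVC/dx = -8 + 2x = 0, at x = 4; min AVC = 26 - 8·4 + 4^2 = $10.
Since P = $6 < min AVC = $10, price fails to cover variable cost at any output.
Best response: produce nothing and absorb the $445 fixed cost.

Shut down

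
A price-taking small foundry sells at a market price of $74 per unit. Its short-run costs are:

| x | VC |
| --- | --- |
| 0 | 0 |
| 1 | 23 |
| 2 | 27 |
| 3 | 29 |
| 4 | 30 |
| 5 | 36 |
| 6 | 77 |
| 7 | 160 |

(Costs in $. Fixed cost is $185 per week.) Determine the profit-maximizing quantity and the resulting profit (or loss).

x = 6; profit = $182

Compute π = P·x − TC at each output: x=0: -185; x=1: -134; x=2: -64; x=3: 8; x=4: 81; x=5: 149; x=6: 182; x=7: 173.
Profit is maximized at x = 6. AVC there is 77/6 = $12.83 ≤ P, so producing beats shutting down (which would give -$185).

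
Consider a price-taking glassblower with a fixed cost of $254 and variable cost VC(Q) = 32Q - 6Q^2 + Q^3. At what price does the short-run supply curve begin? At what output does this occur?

$23 per unit, at Q = 3

The shutdown price is the minimum of AVC. VC = 32Q - 6Q^2 + Q^3, so AVC = 32 - 6Q + Q^2.
dAVC/dQ = -6 + 2Q = 0 gives Q = 3. min AVC = 32 - 6·3 + 3^2 = 23.
For P < $23 the firm produces nothing.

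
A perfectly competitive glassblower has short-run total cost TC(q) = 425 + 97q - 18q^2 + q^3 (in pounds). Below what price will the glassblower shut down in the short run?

£16 per unit

The firm shuts down when price falls below the minimum of average variable cost. AVC = VC/q = 97 - 18q + q^2.
At the minimum of AVC, MC = AVC. MC = 97 - 36q + 3q^2; setting MC = AVC gives 2q^2 - 18q = 0, so q = 9. min AVC = 16.
The firm shuts down for any P below £16.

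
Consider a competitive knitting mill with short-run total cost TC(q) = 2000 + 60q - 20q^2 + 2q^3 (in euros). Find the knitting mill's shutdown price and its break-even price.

Shutdown price = €10; break-even price = €260

AVC = 60 - 20q + 2q^2; minimized at q = 5, giving min AVC = €10. That is the shutdown price.
ATC = 2000/q + 60 - 20q + 2q^2. Setting dATC/dq = −2000/q^2 − 20 + 4q = 0 gives q = 10 (since 4·10^3 − 20·10^2 = 2000).
min ATC = 2000/10 + 60 − 20·10 + 2·10^2 = €260. That is the break-even price.
For €10 ≤ P < €260 the firm produces at a loss; below €10 it shuts down.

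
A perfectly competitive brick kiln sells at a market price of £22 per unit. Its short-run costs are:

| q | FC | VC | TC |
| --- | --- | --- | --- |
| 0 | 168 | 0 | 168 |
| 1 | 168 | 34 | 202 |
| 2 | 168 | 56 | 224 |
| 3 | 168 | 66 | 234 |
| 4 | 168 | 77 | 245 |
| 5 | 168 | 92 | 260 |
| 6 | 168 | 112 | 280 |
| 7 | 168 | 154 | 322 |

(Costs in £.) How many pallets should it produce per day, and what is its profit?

q = 6; profit = -£148

Profit at each row (π = 22q − TC): q=0: -168; q=1: -180; q=2: -180; q=3: -168; q=4: -157; q=5: -150; q=6: -148; q=7: -168.
Profit is maximized at q = 6. AVC there is 112/6 = £18.67 ≤ P, so producing beats shutting down (which would give -£168).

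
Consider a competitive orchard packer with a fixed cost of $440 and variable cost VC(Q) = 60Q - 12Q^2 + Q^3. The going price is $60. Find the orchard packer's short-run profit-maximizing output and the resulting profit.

Profit = -$184 at Q = 8

AVC = 60 - 12Q + Q^2; min AVC = $24 at Q = 6. Since P = $60 ≥ min AVC, the firm produces.
With MC = 60 - 24Q + 3Q^2, P = MC on the upward-sloping part at Q* = 8.
TR = 60·8 = 480. TC = 440 + 224 = 664. Profit = 480 − 664 = -$184.
That loss of $184 beats the $440 the firm would lose by shutting down; producing recovers $256 of fixed cost.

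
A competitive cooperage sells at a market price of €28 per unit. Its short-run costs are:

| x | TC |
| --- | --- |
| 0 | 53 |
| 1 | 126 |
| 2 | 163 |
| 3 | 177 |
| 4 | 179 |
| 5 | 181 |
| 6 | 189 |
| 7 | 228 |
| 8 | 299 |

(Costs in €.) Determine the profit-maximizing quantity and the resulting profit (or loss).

Tabulate TR − TC: x=0: -53; x=1: -98; x=2: -107; x=3: -93; x=4: -67; x=5: -41; x=6: -21; x=7: -32; x=8: -75.
Profit is maximized at x = 6. AVC there is 136/6 = €22.67 ≤ P, so producing beats shutting down (which would give -€53).

x = 6; profit = -€21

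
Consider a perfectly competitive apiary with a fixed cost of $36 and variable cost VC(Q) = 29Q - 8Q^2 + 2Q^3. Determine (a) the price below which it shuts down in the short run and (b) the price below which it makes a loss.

AVC = 29 - 8Q + 2Q^2; minimized at Q = 2, giving min AVC = $21. That is the shutdown price.
ATC = 36/Q + 29 - 8Q + 2Q^2. Setting dATC/dQ = −36/Q^2 − 8 + 4Q = 0 gives Q = 3 (since 4·3^3 − 8·3^2 = 36).
min ATC = 36/3 + 29 − 8·3 + 2·3^2 = $35. That is the break-even price.
For $21 ≤ P < $35 the firm produces at a loss; below $21 it shuts down.

Shutdown price = $21; break-even price = $35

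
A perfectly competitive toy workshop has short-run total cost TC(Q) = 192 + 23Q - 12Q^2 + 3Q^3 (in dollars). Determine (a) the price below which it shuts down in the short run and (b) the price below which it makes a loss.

AVC = 23 - 12Q + 3Q^2; minimized at Q = 2, giving min AVC = $11. That is the shutdown price.
ATC = 192/Q + 23 - 12Q + 3Q^2. Setting dATC/dQ = −192/Q^2 − 12 + 6Q = 0 gives Q = 4 (since 6·4^3 − 12·4^2 = 192).
min ATC = 192/4 + 23 − 12·4 + 3·4^2 = $71. That is the break-even price.
Between these two prices the firm operates at a loss; above $71 it earns a profit.

Shutdown price = $11; break-even price = $71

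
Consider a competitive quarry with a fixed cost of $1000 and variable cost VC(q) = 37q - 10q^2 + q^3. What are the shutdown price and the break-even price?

Shutdown price = min AVC. AVC = 37 - 10q + q^2, with vertex at q = 5 and minimum $12.
ATC = 1000/q + 37 - 10q + q^2. Setting dATC/dq = −1000/q^2 − 10 + 2q = 0 gives q = 10 (since 2·10^3 − 10·10^2 = 1000).
min ATC = 1000/10 + 37 − 10·10 + 10^2 = $137. That is the break-even price.
Between these two prices the firm operates at a loss; above $137 it earns a profit.

Shutdown price = $12; break-even price = $137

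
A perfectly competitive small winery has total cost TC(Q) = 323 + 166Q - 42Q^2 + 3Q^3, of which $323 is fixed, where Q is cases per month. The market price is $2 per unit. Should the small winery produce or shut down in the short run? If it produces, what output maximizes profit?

From TC, MC = TC'(Q) = 166 - 84Q + 9Q^2 and AVC = VC/Q = 166 - 42Q + 3Q^2.
The AVC parabola has its vertex at Q = 42/6 = 7, where AVC = 166 - 42·7 + 3·7^2 = $19.
Since P = $2 < min AVC = $19, price fails to cover variable cost at any output.
The firm minimizes its loss by shutting down and losing only its fixed cost of $323.

Shut down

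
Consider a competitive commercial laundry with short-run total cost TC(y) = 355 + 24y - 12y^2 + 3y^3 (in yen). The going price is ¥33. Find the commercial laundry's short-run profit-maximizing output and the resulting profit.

Profit = -¥301 at y = 3

AVC = 24 - 12y + 3y^2; min AVC = ¥12 at y = 2. Since P = ¥33 ≥ min AVC, the firm produces.
With MC = 24 - 24y + 9y^2, P = MC on the upward-sloping part at y* = 3.
TR = 33·3 = 99. TC = 355 + 45 = 400. Profit = 99 − 400 = -¥301.
By producing, the firm covers all variable cost plus ¥54 of fixed cost; shutting down would lose the full ¥355.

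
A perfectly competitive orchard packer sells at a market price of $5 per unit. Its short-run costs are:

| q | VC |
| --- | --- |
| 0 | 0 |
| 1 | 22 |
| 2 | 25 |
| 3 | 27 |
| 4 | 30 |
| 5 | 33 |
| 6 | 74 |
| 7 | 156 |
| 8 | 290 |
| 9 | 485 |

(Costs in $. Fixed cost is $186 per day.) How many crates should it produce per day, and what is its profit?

Compute π = P·q − TC at each output: q=0: -186; q=1: -203; q=2: -201; q=3: -198; q=4: -196; q=5: -194; q=6: -230; q=7: -307; q=8: -436; q=9: -626.
Profit is highest at q = 0. Equivalently, the lowest AVC in the table is 33/5 ≈ $6.60 at q = 5, and P = $5 falls below it — price never covers variable cost, so the firm shuts down and loses only its fixed cost.

q = 0 (shut down); profit = -$186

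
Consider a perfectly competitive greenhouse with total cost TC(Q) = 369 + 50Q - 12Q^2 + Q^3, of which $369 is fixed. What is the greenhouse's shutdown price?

$14 per unit

The firm shuts down when price falls below the minimum of average variable cost. AVC = VC/Q = 50 - 12Q + Q^2.
At the minimum of AVC, MC = AVC. MC = 50 - 24Q + 3Q^2; setting MC = AVC gives 2Q^2 - 12Q = 0, so Q = 6. min AVC = 14.
So the shutdown price is $14.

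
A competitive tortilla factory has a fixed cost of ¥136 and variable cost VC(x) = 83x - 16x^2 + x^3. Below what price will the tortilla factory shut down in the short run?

¥19 per unit

The shutdown price is the minimum of AVC. VC = 83x - 16x^2 + x^3, so AVC = 83 - 16x + x^2.
dAVC/dx = -16 + 2x = 0 gives x = 8. min AVC = 83 - 16·8 + 8^2 = 19.
So the shutdown price is ¥19.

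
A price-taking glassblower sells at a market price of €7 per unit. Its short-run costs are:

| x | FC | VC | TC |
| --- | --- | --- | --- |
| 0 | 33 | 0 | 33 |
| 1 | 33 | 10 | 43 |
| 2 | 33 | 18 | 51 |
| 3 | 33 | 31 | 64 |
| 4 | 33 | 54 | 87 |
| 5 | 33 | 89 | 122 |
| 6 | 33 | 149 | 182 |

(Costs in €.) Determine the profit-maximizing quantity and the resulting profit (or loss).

Tabulate TR − TC: x=0: -33; x=1: -36; x=2: -37; x=3: -43; x=4: -59; x=5: -87; x=6: -140.
Profit is highest at x = 0. Equivalently, the lowest AVC in the table is 18/2 ≈ €9 at x = 2, and P = €7 falls below it — price never covers variable cost, so the firm shuts down and loses only its fixed cost.

x = 0 (shut down); profit = -€33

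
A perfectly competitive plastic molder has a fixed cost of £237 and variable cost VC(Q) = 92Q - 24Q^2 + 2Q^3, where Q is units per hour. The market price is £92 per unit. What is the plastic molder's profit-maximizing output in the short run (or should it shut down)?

Variable cost is VC = 92Q - 24Q^2 + 2Q^3, so AVC = VC/Q = 92 - 24Q + 2Q^2 and MC = dTC/dQ = 92 - 48Q + 6Q^2.
AVC is minimized where dAVC/dQ = -24 + 4Q = 0, at Q = 6; min AVC = 92 - 24·6 + 2·6^2 = £20.
P = £92 exceeds min AVC = £20, so the firm stays open.
Solving P = MC: -48Q + 6Q^2 = 0 ⇒ Q = 0 or 8. On the upward-sloping branch, Q* = 8.
Check: AVC at Q = 8 is £28 ≤ P, so revenue covers variable cost.
Profit = P·Q − TC = 92·8 − 461 = £275.

Produce at Q = 8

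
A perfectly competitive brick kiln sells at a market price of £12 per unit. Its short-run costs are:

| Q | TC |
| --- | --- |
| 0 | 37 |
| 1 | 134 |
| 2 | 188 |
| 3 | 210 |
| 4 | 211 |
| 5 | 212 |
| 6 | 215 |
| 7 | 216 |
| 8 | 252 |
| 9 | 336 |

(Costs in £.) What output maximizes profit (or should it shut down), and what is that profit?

Tabulate TR − TC: Q=0: -37; Q=1: -122; Q=2: -164; Q=3: -174; Q=4: -163; Q=5: -152; Q=6: -143; Q=7: -132; Q=8: -156; Q=9: -228.
Profit is highest at Q = 0. Equivalently, the lowest AVC in the table is 179/7 ≈ £25.57 at Q = 7, and P = £12 falls below it — price never covers variable cost, so the firm shuts down and loses only its fixed cost.

Q = 0 (shut down); profit = -£37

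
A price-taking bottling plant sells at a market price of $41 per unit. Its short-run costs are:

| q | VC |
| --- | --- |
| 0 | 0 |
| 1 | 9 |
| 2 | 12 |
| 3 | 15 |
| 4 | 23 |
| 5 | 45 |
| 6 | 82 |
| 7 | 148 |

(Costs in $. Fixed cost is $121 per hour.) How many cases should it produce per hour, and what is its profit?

Tabulate TR − TC: q=0: -121; q=1: -89; q=2: -51; q=3: -13; q=4: 20; q=5: 39; q=6: 43; q=7: 18.
Profit is maximized at q = 6. AVC there is 82/6 = $13.67 ≤ P, so producing beats shutting down (which would give -$121).

q = 6; profit = $43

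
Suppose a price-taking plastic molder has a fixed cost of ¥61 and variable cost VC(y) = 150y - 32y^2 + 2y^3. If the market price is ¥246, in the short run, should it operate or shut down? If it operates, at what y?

Produce at y = 12

Variable cost is VC = 150y - 32y^2 + 2y^3, so AVC = VC/y = 150 - 32y + 2y^2 and MC = dTC/dy = 150 - 64y + 6y^2.
The AVC parabola has its vertex at y = 32/4 = 8, where AVC = 150 - 32·8 + 2·8^2 = ¥22.
Because ¥246 ≥ ¥22, revenue can cover variable cost; the firm operates.
P = MC gives -96 - 64y + 6y^2 = 0, with roots -4/3 and 12. Take the larger (rising MC): y* = 12.
Check: AVC at y = 12 is ¥54 ≤ P, so revenue covers variable cost.
Profit = P·y − TC = 246·12 − 709 = ¥2243.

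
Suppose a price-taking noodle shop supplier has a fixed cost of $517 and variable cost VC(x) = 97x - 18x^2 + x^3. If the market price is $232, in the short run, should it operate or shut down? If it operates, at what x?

Produce at x = 15

Strip out fixed cost: VC = 97x - 18x^2 + x^3. Then AVC = 97 - 18x + x^2 and MC = 97 - 36x + 3x^2.
AVC hits its minimum where MC = AVC, at x = 9, giving min AVC = 97 - 18·9 + 9^2 = $16.
Because $232 ≥ $16, revenue can cover variable cost; the firm operates.
P = MC gives -135 - 36x + 3x^2 = 0, with roots -3 and 15. Take the larger (rising MC): x* = 15.
Check: AVC at x = 15 is $52 ≤ P, so revenue covers variable cost.
Profit = P·x − TC = 232·15 − 1297 = $2183.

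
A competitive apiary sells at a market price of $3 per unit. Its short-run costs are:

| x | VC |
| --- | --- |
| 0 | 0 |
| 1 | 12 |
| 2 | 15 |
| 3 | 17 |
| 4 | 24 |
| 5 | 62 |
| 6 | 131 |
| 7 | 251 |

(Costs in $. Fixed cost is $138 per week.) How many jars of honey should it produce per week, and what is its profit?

Tabulate TR − TC: x=0: -138; x=1: -147; x=2: -147; x=3: -146; x=4: -150; x=5: -185; x=6: -251; x=7: -368.
Profit is highest at x = 0. Equivalently, the lowest AVC in the table is 17/3 ≈ $5.67 at x = 3, and P = $3 falls below it — price never covers variable cost, so the firm shuts down and loses only its fixed cost.

x = 0 (shut down); profit = -$138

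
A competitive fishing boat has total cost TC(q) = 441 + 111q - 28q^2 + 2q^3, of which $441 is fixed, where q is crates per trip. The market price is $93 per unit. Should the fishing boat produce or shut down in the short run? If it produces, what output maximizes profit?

From TC, MC = TC'(q) = 111 - 56q + 6q^2 and AVC = VC/q = 111 - 28q + 2q^2.
The AVC parabola has its vertex at q = 28/4 = 7, where AVC = 111 - 28·7 + 2·7^2 = $13.
Because $93 ≥ $13, revenue can cover variable cost; the firm operates.
Set P = MC: 93 = 111 - 56q + 6q^2 → 18 - 56q + 6q^2 = 0. The roots are q = 1/3 and q = 9; the profit-maximizing output is on the rising part of MC, so q* = 9.
Check: AVC at q = 9 is $21 ≤ P, so revenue covers variable cost.
Profit = P·q − TC = 93·9 − 630 = $207.

Produce at q = 9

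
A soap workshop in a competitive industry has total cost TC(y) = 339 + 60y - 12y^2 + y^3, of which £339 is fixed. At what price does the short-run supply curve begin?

£24 per unit

Short-run supply begins at min AVC. From VC = 60y - 12y^2 + y^3, AVC = 60 - 12y + y^2.
dAVC/dy = -12 + 2y = 0 gives y = 6. min AVC = 60 - 12·6 + 6^2 = 24.
So the shutdown price is £24.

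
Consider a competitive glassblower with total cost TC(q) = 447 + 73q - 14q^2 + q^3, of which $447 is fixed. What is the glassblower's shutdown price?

$24 per unit

The shutdown price is the minimum of AVC. VC = 73q - 14q^2 + q^3, so AVC = 73 - 14q + q^2.
At the minimum of AVC, MC = AVC. MC = 73 - 28q + 3q^2; setting MC = AVC gives 2q^2 - 14q = 0, so q = 7. min AVC = 24.
For P < $24 the firm produces nothing.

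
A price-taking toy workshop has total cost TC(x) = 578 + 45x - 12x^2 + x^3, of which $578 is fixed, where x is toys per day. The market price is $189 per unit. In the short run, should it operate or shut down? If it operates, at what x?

Produce at x = 12

From TC, MC = TC'(x) = 45 - 24x + 3x^2 and AVC = VC/x = 45 - 12x + x^2.
AVC hits its minimum where MC = AVC, at x = 6, giving min AVC = 45 - 12·6 + 6^2 = $9.
P = $189 exceeds min AVC = $9, so the firm stays open.
P = MC gives -144 - 24x + 3x^2 = 0, with roots -4 and 12. Take the larger (rising MC): x* = 12.
Check: AVC at x = 12 is $45 ≤ P, so revenue covers variable cost.
Profit = P·x − TC = 189·12 − 1118 = $1150.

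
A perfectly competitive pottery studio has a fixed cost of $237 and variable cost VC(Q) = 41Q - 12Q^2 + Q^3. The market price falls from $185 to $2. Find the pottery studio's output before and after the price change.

AVC = 41 - 12Q + Q^2, minimized at Q = 6 where min AVC = $5. MC = 41 - 24Q + 3Q^2.
With P = $185 above the shutdown price, P = MC gives Q = 12.
At P = $2 < min AVC = $5, price no longer covers variable cost at any output, so the firm shuts down: Q = 0.

Output falls from 12 to 0 (the firm shuts down)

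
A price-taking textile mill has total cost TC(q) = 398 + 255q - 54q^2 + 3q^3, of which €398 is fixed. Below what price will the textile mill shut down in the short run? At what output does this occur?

€12 per unit, at q = 9

The shutdown price is the minimum of AVC. VC = 255q - 54q^2 + 3q^3, so AVC = 255 - 54q + 3q^2.
dAVC/dq = -54 + 6q = 0 gives q = 9. min AVC = 255 - 54·9 + 3·9^2 = 12.
The firm shuts down for any P below €12.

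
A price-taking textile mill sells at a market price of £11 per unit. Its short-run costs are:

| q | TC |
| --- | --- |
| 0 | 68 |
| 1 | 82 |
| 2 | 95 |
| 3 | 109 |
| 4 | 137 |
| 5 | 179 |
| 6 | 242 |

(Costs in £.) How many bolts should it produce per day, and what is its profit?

Compute π = P·q − TC at each output: q=0: -68; q=1: -71; q=2: -73; q=3: -76; q=4: -93; q=5: -124; q=6: -176.
Profit is highest at q = 0. Equivalently, the lowest AVC in the table is 27/2 ≈ £13.50 at q = 2, and P = £11 falls below it — price never covers variable cost, so the firm shuts down and loses only its fixed cost.

q = 0 (shut down); profit = -£68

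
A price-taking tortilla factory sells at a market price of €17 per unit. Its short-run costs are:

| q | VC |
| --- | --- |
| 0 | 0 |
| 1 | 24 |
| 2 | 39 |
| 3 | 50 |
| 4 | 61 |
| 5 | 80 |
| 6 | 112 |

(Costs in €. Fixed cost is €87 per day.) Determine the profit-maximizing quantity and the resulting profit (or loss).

q = 4; profit = -€80

Profit at each row (π = 17q − TC): q=0: -87; q=1: -94; q=2: -92; q=3: -86; q=4: -80; q=5: -82; q=6: -97.
Profit is maximized at q = 4. AVC there is 61/4 = €15.25 ≤ P, so producing beats shutting down (which would give -€87).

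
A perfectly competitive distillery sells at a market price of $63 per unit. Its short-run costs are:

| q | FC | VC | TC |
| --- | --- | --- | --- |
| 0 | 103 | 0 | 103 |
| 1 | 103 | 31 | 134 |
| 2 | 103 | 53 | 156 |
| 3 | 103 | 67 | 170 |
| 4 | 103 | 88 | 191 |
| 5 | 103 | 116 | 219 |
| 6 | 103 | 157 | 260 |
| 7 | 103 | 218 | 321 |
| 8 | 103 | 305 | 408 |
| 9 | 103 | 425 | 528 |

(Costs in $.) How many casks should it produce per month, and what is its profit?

q = 7; profit = $120

Profit at each row (π = 63q − TC): q=0: -103; q=1: -71; q=2: -30; q=3: 19; q=4: 61; q=5: 96; q=6: 118; q=7: 120; q=8: 96; q=9: 39.
Profit is maximized at q = 7. AVC there is 218/7 = $31.14 ≤ P, so producing beats shutting down (which would give -$103).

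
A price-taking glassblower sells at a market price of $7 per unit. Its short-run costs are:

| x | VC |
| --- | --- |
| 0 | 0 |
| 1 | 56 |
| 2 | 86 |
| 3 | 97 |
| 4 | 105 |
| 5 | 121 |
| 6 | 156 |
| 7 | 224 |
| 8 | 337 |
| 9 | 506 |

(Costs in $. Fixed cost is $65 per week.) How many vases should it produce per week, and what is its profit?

x = 0 (shut down); profit = -$65

Tabulate TR − TC: x=0: -65; x=1: -114; x=2: -137; x=3: -141; x=4: -142; x=5: -151; x=6: -179; x=7: -240; x=8: -346; x=9: -508.
Profit is highest at x = 0. Equivalently, the lowest AVC in the table is 121/5 ≈ $24.20 at x = 5, and P = $7 falls below it — price never covers variable cost, so the firm shuts down and loses only its fixed cost.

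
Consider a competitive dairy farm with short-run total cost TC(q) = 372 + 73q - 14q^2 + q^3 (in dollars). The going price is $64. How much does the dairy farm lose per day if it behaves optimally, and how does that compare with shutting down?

AVC = 73 - 14q + q^2; min AVC = $24 at q = 7. Since P = $64 ≥ min AVC, the firm produces.
With MC = 73 - 28q + 3q^2, P = MC on the upward-sloping part at q* = 9.
TR = 64·9 = 576. TC = 372 + 252 = 624. Profit = 576 − 624 = -$48.
That loss of $48 beats the $372 the firm would lose by shutting down; producing recovers $324 of fixed cost.

Profit = -$48 at q = 9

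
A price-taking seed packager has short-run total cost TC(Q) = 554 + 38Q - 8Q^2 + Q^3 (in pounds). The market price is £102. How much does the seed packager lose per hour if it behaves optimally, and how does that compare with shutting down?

AVC = 38 - 8Q + Q^2 has its minimum £22 at Q = 4; price £102 clears that bar, so the firm operates.
With MC = 38 - 16Q + 3Q^2, P = MC on the upward-sloping part at Q* = 8.
TR = 102·8 = 816. TC = 554 + 304 = 858. Profit = 816 − 858 = -£42.
That loss of £42 beats the £554 the firm would lose by shutting down; producing recovers £512 of fixed cost.

Profit = -£42 at Q = 8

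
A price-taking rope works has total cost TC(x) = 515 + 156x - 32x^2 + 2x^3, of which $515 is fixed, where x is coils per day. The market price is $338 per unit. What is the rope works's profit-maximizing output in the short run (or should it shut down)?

Strip out fixed cost: VC = 156x - 32x^2 + 2x^3. Then AVC = 156 - 32x + 2x^2 and MC = 156 - 64x + 6x^2.
AVC hits its minimum where MC = AVC, at x = 8, giving min AVC = 156 - 32·8 + 2·8^2 = $28.
P = $338 exceeds min AVC = $28, so the firm stays open.
Set P = MC: 338 = 156 - 64x + 6x^2 → -182 - 64x + 6x^2 = 0. The roots are x = -7/3 and x = 13; the profit-maximizing output is on the rising part of MC, so x* = 13.
Check: AVC at x = 13 is $78 ≤ P, so revenue covers variable cost.
Profit = P·x − TC = 338·13 − 1529 = $2865.

Produce at x = 13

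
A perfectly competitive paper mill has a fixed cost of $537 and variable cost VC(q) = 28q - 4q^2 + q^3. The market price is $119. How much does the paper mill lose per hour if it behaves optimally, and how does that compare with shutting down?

AVC = 28 - 4q + q^2; min AVC = $24 at q = 2. Since P = $119 ≥ min AVC, the firm produces.
MC = 28 - 8q + 3q^2. Setting P = MC and taking the root on the rising branch gives q* = 7.
TR = 119·7 = 833. TC = 537 + 343 = 880. Profit = 833 − 880 = -$47.
By producing, the firm covers all variable cost plus $490 of fixed cost; shutting down would lose the full $537.

Profit = -$47 at q = 7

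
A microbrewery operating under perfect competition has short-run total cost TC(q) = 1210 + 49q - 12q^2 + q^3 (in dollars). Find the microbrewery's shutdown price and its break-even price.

AVC = 49 - 12q + q^2; minimized at q = 6, giving min AVC = $13. That is the shutdown price.
ATC = 1210/q + 49 - 12q + q^2. Setting dATC/dq = −1210/q^2 − 12 + 2q = 0 gives q = 11 (since 2·11^3 − 12·11^2 = 1210).
min ATC = 1210/11 + 49 − 12·11 + 11^2 = $148. That is the break-even price.
For $13 ≤ P < $148 the firm produces at a loss; below $13 it shuts down.

Shutdown price = $13; break-even price = $148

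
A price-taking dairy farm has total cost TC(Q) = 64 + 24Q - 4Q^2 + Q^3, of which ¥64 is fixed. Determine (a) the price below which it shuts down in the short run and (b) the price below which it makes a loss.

AVC = 24 - 4Q + Q^2; minimized at Q = 2, giving min AVC = ¥20. That is the shutdown price.
ATC = 64/Q + 24 - 4Q + Q^2. Setting dATC/dQ = −64/Q^2 − 4 + 2Q = 0 gives Q = 4 (since 2·4^3 − 4·4^2 = 64).
min ATC = 64/4 + 24 − 4·4 + 4^2 = ¥40. That is the break-even price.
Between these two prices the firm operates at a loss; above ¥40 it earns a profit.

Shutdown price = ¥20; break-even price = ¥40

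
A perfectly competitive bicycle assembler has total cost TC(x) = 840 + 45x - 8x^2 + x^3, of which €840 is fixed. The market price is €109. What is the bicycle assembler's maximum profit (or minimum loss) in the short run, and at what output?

Profit = -€328 at x = 8

AVC = 45 - 8x + x^2; min AVC = €29 at x = 4. Since P = €109 ≥ min AVC, the firm produces.
With MC = 45 - 16x + 3x^2, P = MC on the upward-sloping part at x* = 8.
TR = 109·8 = 872. TC = 840 + 360 = 1200. Profit = 872 − 1200 = -€328.
Shutting down would mean losing the fixed cost of €840, so operating at a loss of €328 is better by €512.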